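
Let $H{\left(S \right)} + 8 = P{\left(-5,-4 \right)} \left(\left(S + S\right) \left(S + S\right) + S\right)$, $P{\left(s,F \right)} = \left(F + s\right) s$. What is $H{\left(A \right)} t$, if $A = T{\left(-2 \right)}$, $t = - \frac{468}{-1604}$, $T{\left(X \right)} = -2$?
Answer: $\frac{72774}{401} \approx 181.48$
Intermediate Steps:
$t = \frac{117}{401}$ ($t = \left(-468\right) \left(- \frac{1}{1604}\right) = \frac{117}{401} \approx 0.29177$)
$A = -2$
$P{\left(s,F \right)} = s \left(F + s\right)$
$H{\left(S \right)} = -8 + 45 S + 180 S^{2}$ ($H{\left(S \right)} = -8 + - 5 \left(-4 - 5\right) \left(\left(S + S\right) \left(S + S\right) + S\right) = -8 + \left(-5\right) \left(-9\right) \left(2 S 2 S + S\right) = -8 + 45 \left(4 S^{2} + S\right) = -8 + 45 \left(S + 4 S^{2}\right) = -8 + \left(45 S + 180 S^{2}\right) = -8 + 45 S + 180 S^{2}$)
$H{\left(A \right)} t = \left(-8 + 45 \left(-2\right) + 180 \left(-2\right)^{2}\right) \frac{117}{401} = \left(-8 - 90 + 180 \cdot 4\right) \frac{117}{401} = \left(-8 - 90 + 720\right) \frac{117}{401} = 622 \cdot \frac{117}{401} = \frac{72774}{401}$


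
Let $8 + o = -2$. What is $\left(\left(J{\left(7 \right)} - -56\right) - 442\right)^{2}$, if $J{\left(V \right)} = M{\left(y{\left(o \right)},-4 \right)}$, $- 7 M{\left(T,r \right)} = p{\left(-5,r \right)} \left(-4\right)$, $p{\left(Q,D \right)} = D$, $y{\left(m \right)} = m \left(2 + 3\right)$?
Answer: $\frac{7387524}{49} \approx 1.5077 \cdot 10^{5}$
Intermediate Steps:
$o = -10$ ($o = -8 - 2 = -10$)
$y{\left(m \right)} = 5 m$ ($y{\left(m \right)} = m 5 = 5 m$)
$M{\left(T,r \right)} = \frac{4 r}{7}$ ($M{\left(T,r \right)} = - \frac{r \left(-4\right)}{7} = - \frac{\left(-4\right) r}{7} = \frac{4 r}{7}$)
$J{\left(V \right)} = - \frac{16}{7}$ ($J{\left(V \right)} = \frac{4}{7} \left(-4\right) = - \frac{16}{7}$)
$\left(\left(J{\left(7 \right)} - -56\right) - 442\right)^{2} = \left(\left(- \frac{16}{7} - -56\right) - 442\right)^{2} = \left(\left(- \frac{16}{7} + 56\right) - 442\right)^{2} = \left(\frac{376}{7} - 442\right)^{2} = \left(- \frac{2718}{7}\right)^{2} = \frac{7387524}{49}$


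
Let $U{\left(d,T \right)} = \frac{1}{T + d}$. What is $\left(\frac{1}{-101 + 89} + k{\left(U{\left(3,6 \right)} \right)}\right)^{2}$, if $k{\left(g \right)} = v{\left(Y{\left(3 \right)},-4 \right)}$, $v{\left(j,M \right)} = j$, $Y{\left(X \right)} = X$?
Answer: $\frac{1225}{144} \approx 8.5069$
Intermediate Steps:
$k{\left(g \right)} = 3$
$\left(\frac{1}{-101 + 89} + k{\left(U{\left(3,6 \right)} \right)}\right)^{2} = \left(\frac{1}{-101 + 89} + 3\right)^{2} = \left(\frac{1}{-12} + 3\right)^{2} = \left(- \frac{1}{12} + 3\right)^{2} = \left(\frac{35}{12}\right)^{2} = \frac{1225}{144}$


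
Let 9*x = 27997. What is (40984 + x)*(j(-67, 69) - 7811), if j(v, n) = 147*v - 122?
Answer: -7056840046/9 ≈ -7.8409e+8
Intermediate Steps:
j(v, n) = -122 + 147*v
x = 27997/9 (x = (1/9)*27997 = 27997/9 ≈ 3110.8)
(40984 + x)*(j(-67, 69) - 7811) = (40984 + 27997/9)*((-122 + 147*(-67)) - 7811) = 396853*((-122 - 9849) - 7811)/9 = 396853*(-9971 - 7811)/9 = (396853/9)*(-17782) = -7056840046/9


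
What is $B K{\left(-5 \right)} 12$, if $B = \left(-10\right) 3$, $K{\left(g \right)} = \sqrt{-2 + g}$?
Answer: $- 360 i \sqrt{7} \approx - 952.47 i$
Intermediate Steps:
$B = -30$
$B K{\left(-5 \right)} 12 = - 30 \sqrt{-2 - 5} \cdot 12 = - 30 \sqrt{-7} \cdot 12 = - 30 i \sqrt{7} \cdot 12 = - 360 i \sqrt{7}$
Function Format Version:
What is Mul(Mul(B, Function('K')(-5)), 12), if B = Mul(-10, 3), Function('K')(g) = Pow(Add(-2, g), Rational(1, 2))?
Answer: Mul(-360, I, Pow(7, Rational(1, 2))) ≈ Mul(-952.47, I)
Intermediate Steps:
B = -30
Mul(Mul(B, Function('K')(-5)), 12) = Mul(Mul(-30, Pow(Add(-2, -5), Rational(1, 2))), 12) = Mul(Mul(-30, Pow(-7, Rational(1, 2))), 12) = Mul(Mul(-30, Mul(I, Pow(7, Rational(1, 2)))), 12) = Mul(Mul(-30, I, Pow(7, Rational(1, 2))), 12) = Mul(-360, I, Pow(7, Rational(1, 2)))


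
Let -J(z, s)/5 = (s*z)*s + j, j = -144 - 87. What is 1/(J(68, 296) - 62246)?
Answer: -1/29850531 ≈ -3.3500e-8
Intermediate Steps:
j = -231
J(z, s) = 1155 - 5*z*s² (J(z, s) = -5*((s*z)*s - 231) = -5*(z*s² - 231) = -5*(-231 + z*s²) = 1155 - 5*z*s²)
1/(J(68, 296) - 62246) = 1/((1155 - 5*68*296²) - 62246) = 1/((1155 - 5*68*87616) - 62246) = 1/((1155 - 29789440) - 62246) = 1/(-29788285 - 62246) = 1/(-29850531) = -1/29850531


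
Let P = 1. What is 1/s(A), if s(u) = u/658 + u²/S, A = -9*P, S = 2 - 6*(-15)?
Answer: 30268/26235 ≈ 1.1537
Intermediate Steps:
S = 92 (S = 2 + 90 = 92)
A = -9 (A = -9*1 = -9)
s(u) = u²/92 + u/658 (s(u) = u/658 + u²/92 = u²/92 + u/658)
1/s(A) = 1/((1/30268)*(-9)*(46 + 329*(-9))) = 1/((1/30268)*(-9)*(46 - 2961)) = 1/((1/30268)*(-9)*(-2915)) = 1/(26235/30268) = 30268/26235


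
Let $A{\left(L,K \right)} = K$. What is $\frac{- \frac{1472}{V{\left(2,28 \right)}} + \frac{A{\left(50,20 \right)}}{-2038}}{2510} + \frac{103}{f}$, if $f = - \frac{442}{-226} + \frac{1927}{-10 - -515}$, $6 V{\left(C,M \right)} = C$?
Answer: $\frac{6775624024583}{421195273820} \approx 16.087$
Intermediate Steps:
$V{\left(C,M \right)} = \frac{C}{6}$
$f = \frac{329356}{57065}$ ($f = \left(-442\right) \left(- \frac{1}{226}\right) + \frac{1927}{-10 + 515} = \frac{221}{113} + \frac{1927}{505} = \frac{329356}{57065} \approx 5.7716$)
$\frac{- \frac{1472}{V{\left(2,28 \right)}} + \frac{A{\left(50,20 \right)}}{-2038}}{2510} + \frac{103}{f} = \frac{- \frac{1472}{\frac{1}{6} \cdot 2} + \frac{20}{-2038}}{2510} + \frac{103}{\frac{329356}{57065}} = \left(- 1472 \frac{1}{\frac{1}{3}} + 20 \left(- \frac{1}{2038}\right)\right) \frac{1}{2510} + 103 \cdot \frac{57065}{329356} = \left(\left(-1472\right) 3 - \frac{10}{1019}\right) \frac{1}{2510} + \frac{5877695}{329356} = \left(-4416 - \frac{10}{1019}\right) \frac{1}{2510} + \frac{5877695}{329356} = \left(- \frac{4499914}{1019}\right) \frac{1}{2510} + \frac{5877695}{329356} = - \frac{2249957}{1278845} + \frac{5877695}{329356} = \frac{6775624024583}{421195273820}$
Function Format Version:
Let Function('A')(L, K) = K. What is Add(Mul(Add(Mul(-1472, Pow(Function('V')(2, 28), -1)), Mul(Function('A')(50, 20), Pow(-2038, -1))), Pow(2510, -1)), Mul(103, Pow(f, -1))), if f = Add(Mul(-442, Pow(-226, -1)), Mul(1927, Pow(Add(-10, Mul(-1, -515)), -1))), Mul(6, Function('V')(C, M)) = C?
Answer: Rational(6775624024583, 421195273820) ≈ 16.087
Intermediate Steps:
Function('V')(C, M) = Mul(Rational(1, 6), C)
f = Rational(329356, 57065) (f = Add(Mul(-442, Rational(-1, 226)), Mul(1927, Pow(Add(-10, 515), -1))) = Add(Rational(221, 113), Mul(1927, Pow(505, -1))) = Add(Rational(221, 113), Mul(1927, Rational(1, 505))) = Add(Rational(221, 113), Rational(1927, 505)) = Rational(329356, 57065) ≈ 5.7716)
Add(Mul(Add(Mul(-1472, Pow(Function('V')(2, 28), -1)), Mul(Function('A')(50, 20), Pow(-2038, -1))), Pow(2510, -1)), Mul(103, Pow(f, -1))) = Add(Mul(Add(Mul(-1472, Pow(Mul(Rational(1, 6), 2), -1)), Mul(20, Pow(-2038, -1))), Pow(2510, -1)), Mul(103, Pow(Rational(329356, 57065), -1))) = Add(Mul(Add(Mul(-1472, Pow(Rational(1, 3), -1)), Mul(20, Rational(-1, 2038))), Rational(1, 2510)), Mul(103, Rational(57065, 329356))) = Add(Mul(Add(Mul(-1472, 3), Rational(-10, 1019)), Rational(1, 2510)), Rational(5877695, 329356)) = Add(Mul(Add(-4416, Rational(-10, 1019)), Rational(1, 2510)), Rational(5877695, 329356)) = Add(Mul(Rational(-4499914, 1019), Rational(1, 2510)), Rational(5877695, 329356)) = Add(Rational(-2249957, 1278845), Rational(5877695, 329356)) = Rational(6775624024583, 421195273820)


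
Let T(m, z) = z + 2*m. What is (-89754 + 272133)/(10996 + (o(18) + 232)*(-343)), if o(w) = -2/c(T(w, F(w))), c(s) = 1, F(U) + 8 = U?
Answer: -182379/67894 ≈ -2.6862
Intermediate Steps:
F(U) = -8 + U
o(w) = -2 (o(w) = -2/1 = -2*1 = -2)
(-89754 + 272133)/(10996 + (o(18) + 232)*(-343)) = (-89754 + 272133)/(10996 + (-2 + 232)*(-343)) = 182379/(10996 + 230*(-343)) = 182379/(10996 - 78890) = 182379/(-67894) = 182379*(-1/67894) = -182379/67894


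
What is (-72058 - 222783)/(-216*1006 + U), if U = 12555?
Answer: 294841/204741 ≈ 1.4401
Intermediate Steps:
(-72058 - 222783)/(-216*1006 + U) = (-72058 - 222783)/(-216*1006 + 12555) = -294841/(-217296 + 12555) = -294841/(-204741) = -294841*(-1/204741) = 294841/204741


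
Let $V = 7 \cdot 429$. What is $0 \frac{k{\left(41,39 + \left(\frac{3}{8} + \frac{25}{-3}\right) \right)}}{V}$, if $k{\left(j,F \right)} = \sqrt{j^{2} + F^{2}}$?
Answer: $0$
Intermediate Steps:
$V = 3003$
$k{\left(j,F \right)} = \sqrt{F^{2} + j^{2}}$
$0 \frac{k{\left(41,39 + \left(\frac{3}{8} + \frac{25}{-3}\right) \right)}}{V} = 0 \frac{\sqrt{\left(39 + \left(\frac{3}{8} + \frac{25}{-3}\right)\right)^{2} + 41^{2}}}{3003} = 0 \sqrt{\left(39 + \left(3 \cdot \frac{1}{8} + 25 \left(- \frac{1}{3}\right)\right)\right)^{2} + 1681} \cdot \frac{1}{3003} = 0 \sqrt{\left(39 + \left(\frac{3}{8} - \frac{25}{3}\right)\right)^{2} + 1681} \cdot \frac{1}{3003} = 0 \sqrt{\left(39 - \frac{191}{24}\right)^{2} + 1681} \cdot \frac{1}{3003} = 0 \sqrt{\left(\frac{745}{24}\right)^{2} + 1681} \cdot \frac{1}{3003} = 0 \sqrt{\frac{555025}{576} + 1681} \cdot \frac{1}{3003} = 0 \sqrt{\frac{1523281}{576}} \cdot \frac{1}{3003} = 0 \frac{\sqrt{1523281}}{24} \cdot \frac{1}{3003} = 0 \frac{\sqrt{1523281}}{72072} = 0$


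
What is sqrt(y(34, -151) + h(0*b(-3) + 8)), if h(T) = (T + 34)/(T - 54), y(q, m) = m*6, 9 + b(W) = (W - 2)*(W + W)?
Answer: I*sqrt(479757)/23 ≈ 30.115*I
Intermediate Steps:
b(W) = -9 + 2*W*(-2 + W) (b(W) = -9 + (W - 2)*(W + W) = -9 + (-2 + W)*(2*W) = -9 + 2*W*(-2 + W))
y(q, m) = 6*m
h(T) = (34 + T)/(-54 + T)
sqrt(y(34, -151) + h(0*b(-3) + 8)) = sqrt(6*(-151) + (34 + (0*(-9 - 4*(-3) + 2*(-3)**2) + 8))/(-54 + (0*(-9 - 4*(-3) + 2*(-3)**2) + 8))) = sqrt(-906 + (34 + (0*(-9 + 12 + 2*9) + 8))/(-54 + (0*(-9 + 12 + 2*9) + 8))) = sqrt(-906 + (34 + (0*(-9 + 12 + 18) + 8))/(-54 + (0*(-9 + 12 + 18) + 8))) = sqrt(-906 + (34 + (0*21 + 8))/(-54 + (0*21 + 8))) = sqrt(-906 + (34 + (0 + 8))/(-54 + (0 + 8))) = sqrt(-906 + (34 + 8)/(-54 + 8)) = sqrt(-906 + 42/(-46)) = sqrt(-906 - 1/46*42) = sqrt(-906 - 21/23) = sqrt(-20859/23) = I*sqrt(479757)/23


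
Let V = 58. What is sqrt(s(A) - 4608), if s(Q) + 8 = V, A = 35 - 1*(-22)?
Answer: I*sqrt(4558) ≈ 67.513*I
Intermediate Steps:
A = 57 (A = 35 + 22 = 57)
s(Q) = 50 (s(Q) = -8 + 58 = 50)
sqrt(s(A) - 4608) = sqrt(50 - 4608) = sqrt(-4558) = I*sqrt(4558)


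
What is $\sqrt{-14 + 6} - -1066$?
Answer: $1066 + 2 i \sqrt{2} \approx 1066.0 + 2.8284 i$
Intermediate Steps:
$\sqrt{-14 + 6} - -1066 = \sqrt{-8} + 1066 = 2 i \sqrt{2} + 1066 = 1066 + 2 i \sqrt{2}$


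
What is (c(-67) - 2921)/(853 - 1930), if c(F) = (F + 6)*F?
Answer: -1166/1077 ≈ -1.0826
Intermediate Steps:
c(F) = F*(6 + F) (c(F) = (6 + F)*F = F*(6 + F))
(c(-67) - 2921)/(853 - 1930) = (-67*(6 - 67) - 2921)/(853 - 1930) = (-67*(-61) - 2921)/(-1077) = (4087 - 2921)*(-1/1077) = 1166*(-1/1077) = -1166/1077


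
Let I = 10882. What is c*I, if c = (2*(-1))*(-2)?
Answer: 43528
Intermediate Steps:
c = 4 (c = -2*(-2) = 4)
c*I = 4*10882 = 43528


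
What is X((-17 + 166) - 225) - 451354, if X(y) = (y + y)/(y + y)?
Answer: -451353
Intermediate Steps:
X(y) = 1 (X(y) = (2*y)/((2*y)) = (2*y)*(1/(2*y)) = 1)
X((-17 + 166) - 225) - 451354 = 1 - 451354 = -451353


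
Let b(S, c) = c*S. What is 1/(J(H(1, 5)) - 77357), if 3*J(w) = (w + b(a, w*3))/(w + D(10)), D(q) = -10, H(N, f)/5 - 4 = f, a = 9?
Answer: -1/77345 ≈ -1.2929e-5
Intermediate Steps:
H(N, f) = 20 + 5*f
b(S, c) = S*c
J(w) = 28*w/(3*(-10 + w)) (J(w) = ((w + 9*(w*3))/(w - 10))/3 = ((w + 9*(3*w))/(-10 + w))/3 = ((w + 27*w)/(-10 + w))/3 = ((28*w)/(-10 + w))/3 = (28*w/(-10 + w))/3 = 28*w/(3*(-10 + w)))
1/(J(H(1, 5)) - 77357) = 1/(28*(20 + 5*5)/(3*(-10 + (20 + 5*5))) - 77357) = 1/(28*(20 + 25)/(3*(-10 + (20 + 25))) - 77357) = 1/((28/3)*45/(-10 + 45) - 77357) = 1/((28/3)*45/35 - 77357) = 1/((28/3)*45*(1/35) - 77357) = 1/(12 - 77357) = 1/(-77345) = -1/77345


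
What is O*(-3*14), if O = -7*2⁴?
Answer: 4704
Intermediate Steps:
O = -112 (O = -7*16 = -112)
O*(-3*14) = -(-336)*14 = -112*(-42) = 4704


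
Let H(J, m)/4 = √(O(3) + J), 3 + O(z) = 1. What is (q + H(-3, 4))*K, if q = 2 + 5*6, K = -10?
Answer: -320 - 40*I*√5 ≈ -320.0 - 89.443*I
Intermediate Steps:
O(z) = -2 (O(z) = -3 + 1 = -2)
H(J, m) = 4*√(-2 + J)
q = 32 (q = 2 + 30 = 32)
(q + H(-3, 4))*K = (32 + 4*√(-2 - 3))*(-10) = (32 + 4*√(-5))*(-10) = (32 + 4*(I*√5))*(-10) = (32 + 4*I*√5)*(-10) = -320 - 40*I*√5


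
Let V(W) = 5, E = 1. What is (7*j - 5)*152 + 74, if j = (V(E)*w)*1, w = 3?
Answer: 15274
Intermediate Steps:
j = 15 (j = (5*3)*1 = 15*1 = 15)
(7*j - 5)*152 + 74 = (7*15 - 5)*152 + 74 = (105 - 5)*152 + 74 = 100*152 + 74 = 15200 + 74 = 15274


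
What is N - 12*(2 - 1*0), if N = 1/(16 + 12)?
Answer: -671/28 ≈ -23.964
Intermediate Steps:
N = 1/28 ≈ 0.035714
N - 12*(2 - 1*0) = 1/28 - 12*(2 - 1*0) = 1/28 - 12*(2 + 0) = 1/28 - 12*2 = 1/28 - 24 = -671/28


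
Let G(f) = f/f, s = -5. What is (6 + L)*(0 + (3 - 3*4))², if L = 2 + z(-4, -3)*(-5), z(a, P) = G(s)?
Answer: 243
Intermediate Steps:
G(f) = 1
z(a, P) = 1
L = -3 (L = 2 + 1*(-5) = 2 - 5 = -3)
(6 + L)*(0 + (3 - 3*4))² = (6 - 3)*(0 + (3 - 3*4))² = 3*(0 + (3 - 12))² = 3*(0 - 9)² = 3*(-9)² = 3*81 = 243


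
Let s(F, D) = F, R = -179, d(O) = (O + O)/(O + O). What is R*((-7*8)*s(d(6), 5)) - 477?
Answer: 9547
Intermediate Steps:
d(O) = 1 (d(O) = (2*O)/((2*O)) = (2*O)*(1/(2*O)) = 1)
R*((-7*8)*s(d(6), 5)) - 477 = -179*(-7*8) - 477 = -(-10024) - 477 = -179*(-56) - 477 = 10024 - 477 = 9547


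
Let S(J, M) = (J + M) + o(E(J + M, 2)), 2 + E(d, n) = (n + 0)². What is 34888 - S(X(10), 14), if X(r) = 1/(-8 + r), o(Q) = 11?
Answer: 69725/2 ≈ 34863.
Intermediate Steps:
E(d, n) = -2 + n² (E(d, n) = -2 + (n + 0)² = -2 + n²)
S(J, M) = 11 + J + M (S(J, M) = (J + M) + 11 = 11 + J + M)
34888 - S(X(10), 14) = 34888 - (11 + 1/(-8 + 10) + 14) = 34888 - (11 + 1/2 + 14) = 34888 - (11 + ½ + 14) = 34888 - 1*51/2 = 34888 - 51/2 = 69725/2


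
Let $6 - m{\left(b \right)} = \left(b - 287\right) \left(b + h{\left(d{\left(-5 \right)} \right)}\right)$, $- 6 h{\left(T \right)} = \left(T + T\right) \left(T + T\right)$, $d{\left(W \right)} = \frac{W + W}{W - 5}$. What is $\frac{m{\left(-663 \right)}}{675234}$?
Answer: $- \frac{945716}{1012851} \approx -0.93372$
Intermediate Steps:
$d{\left(W \right)} = \frac{2 W}{-5 + W}$
$h{\left(T \right)} = - \frac{2 T^{2}}{3}$ ($h{\left(T \right)} = - \frac{\left(T + T\right) \left(T + T\right)}{6} = - \frac{2 T 2 T}{6} = - \frac{4 T^{2}}{6} = - \frac{2 T^{2}}{3}$)
$m{\left(b \right)} = 6 - \left(-287 + b\right) \left(- \frac{2}{3} + b\right)$ ($m{\left(b \right)} = 6 - \left(b - 287\right) \left(b - \frac{2 \left(2 \left(-5\right) \frac{1}{-5 - 5}\right)^{2}}{3}\right) = 6 - \left(-287 + b\right) \left(b - \frac{2 \left(2 \left(-5\right) \frac{1}{-10}\right)^{2}}{3}\right) = 6 - \left(-287 + b\right) \left(b - \frac{2 \left(2 \left(-5\right) \left(- \frac{1}{10}\right)\right)^{2}}{3}\right) = 6 - \left(-287 + b\right) \left(b - \frac{2 \cdot 1^{2}}{3}\right) = 6 - \left(-287 + b\right) \left(b - \frac{2}{3}\right) = 6 - \left(-287 + b\right) \left(- \frac{2}{3} + b\right)$)
$\frac{m{\left(-663 \right)}}{675234} = \frac{- \frac{556}{3} - \left(-663\right)^{2} + \frac{863}{3} \left(-663\right)}{675234} = \left(- \frac{556}{3} - 439569 - 190723\right) \frac{1}{675234} = \left(- \frac{1891432}{3}\right) \frac{1}{675234} = - \frac{945716}{1012851}$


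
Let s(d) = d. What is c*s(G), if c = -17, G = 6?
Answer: -102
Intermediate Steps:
c*s(G) = -17*6 = -102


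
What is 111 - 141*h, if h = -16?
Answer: 2367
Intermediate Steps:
111 - 141*h = 111 - 141*(-16) = 111 + 2256 = 2367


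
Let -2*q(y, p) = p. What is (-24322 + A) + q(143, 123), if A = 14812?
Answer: -19143/2 ≈ -9571.5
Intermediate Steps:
q(y, p) = -p/2
(-24322 + A) + q(143, 123) = (-24322 + 14812) - ½*123 = -9510 - 123/2 = -19143/2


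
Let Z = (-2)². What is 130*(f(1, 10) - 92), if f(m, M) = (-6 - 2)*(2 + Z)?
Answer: -18200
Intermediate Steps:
Z = 4
f(m, M) = -48 (f(m, M) = (-6 - 2)*(2 + 4) = -8*6 = -48)
130*(f(1, 10) - 92) = 130*(-48 - 92) = 130*(-140) = -18200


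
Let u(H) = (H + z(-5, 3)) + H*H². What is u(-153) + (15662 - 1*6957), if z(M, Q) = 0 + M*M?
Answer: -3573000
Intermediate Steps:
z(M, Q) = M² (z(M, Q) = 0 + M² = M²)
u(H) = 25 + H + H³ (u(H) = (H + (-5)²) + H*H² = (H + 25) + H³ = (25 + H) + H³ = 25 + H + H³)
u(-153) + (15662 - 1*6957) = (25 - 153 + (-153)³) + (15662 - 1*6957) = (25 - 153 - 3581577) + (15662 - 6957) = -3581705 + 8705 = -3573000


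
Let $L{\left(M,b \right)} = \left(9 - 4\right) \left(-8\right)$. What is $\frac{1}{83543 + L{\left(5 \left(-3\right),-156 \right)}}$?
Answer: $\frac{1}{83503} \approx 1.1976 \cdot 10^{-5}$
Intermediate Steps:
$L{\left(M,b \right)} = -40$ ($L{\left(M,b \right)} = 5 \left(-8\right) = -40$)
$\frac{1}{83543 + L{\left(5 \left(-3\right),-156 \right)}} = \frac{1}{83543 - 40} = \frac{1}{83503}$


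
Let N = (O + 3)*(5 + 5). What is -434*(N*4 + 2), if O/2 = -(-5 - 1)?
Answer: -261268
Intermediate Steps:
O = 12 (O = 2*(-(-5 - 1)) = 2*(-1*(-6)) = 2*6 = 12)
N = 150 (N = (12 + 3)*(5 + 5) = 15*10 = 150)
-434*(N*4 + 2) = -434*(150*4 + 2) = -434*(600 + 2) = -434*602 = -261268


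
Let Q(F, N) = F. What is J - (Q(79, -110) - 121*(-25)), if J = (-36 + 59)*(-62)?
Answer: -4530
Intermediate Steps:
J = -1426 (J = 23*(-62) = -1426)
J - (Q(79, -110) - 121*(-25)) = -1426 - (79 - 121*(-25)) = -1426 - (79 + 3025) = -1426 - 1*3104 = -1426 - 3104 = -4530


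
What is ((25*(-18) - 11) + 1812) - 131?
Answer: 1220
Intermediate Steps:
((25*(-18) - 11) + 1812) - 131 = ((-450 - 11) + 1812) - 131 = (-461 + 1812) - 131 = 1351 - 131 = 1220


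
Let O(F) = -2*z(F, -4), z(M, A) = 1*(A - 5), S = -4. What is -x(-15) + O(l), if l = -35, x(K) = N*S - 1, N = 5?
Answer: 39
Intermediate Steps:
x(K) = -21 (x(K) = 5*(-4) - 1 = -20 - 1 = -21)
z(M, A) = -5 + A (z(M, A) = 1*(-5 + A) = -5 + A)
O(F) = 18 (O(F) = -2*(-5 - 4) = -2*(-9) = 18)
-x(-15) + O(l) = -1*(-21) + 18 = 21 + 18 = 39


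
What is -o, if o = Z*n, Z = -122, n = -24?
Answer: -2928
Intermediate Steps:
o = 2928 (o = -122*(-24) = 2928)
-o = -1*2928 = -2928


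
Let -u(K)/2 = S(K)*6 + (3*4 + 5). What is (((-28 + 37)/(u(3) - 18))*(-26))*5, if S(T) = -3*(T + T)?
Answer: -585/82 ≈ -7.1341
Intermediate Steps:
S(T) = -6*T
u(K) = -34 + 72*K (u(K) = -2*(-6*K*6 + (3*4 + 5)) = -2*(-36*K + (12 + 5)) = -2*(-36*K + 17) = -2*(17 - 36*K) = -34 + 72*K)
(((-28 + 37)/(u(3) - 18))*(-26))*5 = (((-28 + 37)/((-34 + 72*3) - 18))*(-26))*5 = ((9/((-34 + 216) - 18))*(-26))*5 = ((9/(182 - 18))*(-26))*5 = ((9/164)*(-26))*5 = -117/82*5 = -585/82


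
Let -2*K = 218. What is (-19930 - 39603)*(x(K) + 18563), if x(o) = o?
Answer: -1098621982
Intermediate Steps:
K = -109 (K = -½*218 = -109)
(-19930 - 39603)*(x(K) + 18563) = (-19930 - 39603)*(-109 + 18563) = -59533*18454 = -1098621982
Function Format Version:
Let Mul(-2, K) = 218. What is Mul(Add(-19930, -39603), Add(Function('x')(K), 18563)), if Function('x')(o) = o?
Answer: -1098621982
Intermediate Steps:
K = -109 (K = Mul(Rational(-1, 2), 218) = -109)
Mul(Add(-19930, -39603), Add(Function('x')(K), 18563)) = Mul(Add(-19930, -39603), Add(-109, 18563)) = Mul(-59533, 18454) = -1098621982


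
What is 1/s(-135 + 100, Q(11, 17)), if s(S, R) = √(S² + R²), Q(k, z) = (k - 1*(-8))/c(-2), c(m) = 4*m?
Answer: 8*√78761/78761 ≈ 0.028506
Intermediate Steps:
Q(k, z) = -1 - k/8 (Q(k, z) = (k - 1*(-8))/((4*(-2))) = (k + 8)/(-8) = (8 + k)*(-⅛) = -1 - k/8)
s(S, R) = √(R² + S²)
1/s(-135 + 100, Q(11, 17)) = 1/(√((-1 - ⅛*11)² + (-135 + 100)²)) = 1/(√((-1 - 11/8)² + (-35)²)) = 1/(√((-19/8)² + 1225)) = 1/(√(361/64 + 1225)) = 1/(√(78761/64)) = 1/(√78761/8) = 8*√78761/78761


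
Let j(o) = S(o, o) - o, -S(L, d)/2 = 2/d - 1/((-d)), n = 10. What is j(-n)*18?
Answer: 954/5 ≈ 190.80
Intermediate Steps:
S(L, d) = -6/d (S(L, d) = -2*(2/d - 1/((-d))) = -2*(2/d - (-1)/d) = -2*(2/d + 1/d) = -6/d)
j(o) = -o - 6/o (j(o) = -6/o - o = -o - 6/o)
j(-n)*18 = (-(-1)*10 - 6/((-1*10)))*18 = (-1*(-10) - 6/(-10))*18 = (10 - 6*(-1/10))*18 = (10 + 3/5)*18 = (53/5)*18 = 954/5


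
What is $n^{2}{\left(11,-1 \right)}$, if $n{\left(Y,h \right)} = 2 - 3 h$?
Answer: $25$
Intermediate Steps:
$n^{2}{\left(11,-1 \right)} = \left(2 - -3\right)^{2} = \left(2 + 3\right)^{2} = 5^{2} = 25$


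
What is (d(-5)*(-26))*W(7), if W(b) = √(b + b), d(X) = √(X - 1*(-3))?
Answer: -52*I*√7 ≈ -137.58*I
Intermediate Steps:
d(X) = √(3 + X) (d(X) = √(X + 3) = √(3 + X))
W(b) = √2*√b (W(b) = √(2*b) = √2*√b)
(d(-5)*(-26))*W(7) = (√(3 - 5)*(-26))*(√2*√7) = (√(-2)*(-26))*√14 = ((I*√2)*(-26))*√14 = (-26*I*√2)*√14 = -52*I*√7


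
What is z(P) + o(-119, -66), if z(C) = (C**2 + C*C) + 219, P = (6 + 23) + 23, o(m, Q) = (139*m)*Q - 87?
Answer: 1097246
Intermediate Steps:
o(m, Q) = -87 + 139*Q*m (o(m, Q) = 139*Q*m - 87 = -87 + 139*Q*m)
P = 52 (P = 29 + 23 = 52)
z(C) = 219 + 2*C**2 (z(C) = (C**2 + C**2) + 219 = 2*C**2 + 219 = 219 + 2*C**2)
z(P) + o(-119, -66) = (219 + 2*52**2) + (-87 + 139*(-66)*(-119)) = (219 + 2*2704) + (-87 + 1091706) = (219 + 5408) + 1091619 = 5627 + 1091619 = 1097246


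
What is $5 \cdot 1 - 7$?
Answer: $-2$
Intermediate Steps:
$5 \cdot 1 - 7 = 5 - 7 = -2$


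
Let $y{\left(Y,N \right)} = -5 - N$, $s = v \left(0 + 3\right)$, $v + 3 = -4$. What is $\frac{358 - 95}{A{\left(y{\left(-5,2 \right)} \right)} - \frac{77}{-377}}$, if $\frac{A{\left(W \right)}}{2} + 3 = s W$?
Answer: $\frac{99151}{108653} \approx 0.91255$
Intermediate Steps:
$v = -7$ ($v = -3 - 4 = -7$)
$s = -21$ ($s = - 7 \left(0 + 3\right) = \left(-7\right) 3 = -21$)
$A{\left(W \right)} = -6 - 42 W$ ($A{\left(W \right)} = -6 + 2 \left(- 21 W\right) = -6 - 42 W$)
$\frac{358 - 95}{A{\left(y{\left(-5,2 \right)} \right)} - \frac{77}{-377}} = \frac{358 - 95}{\left(-6 - 42 \left(-5 - 2\right)\right) - \frac{77}{-377}} = \frac{263}{\left(-6 - 42 \left(-5 - 2\right)\right) - - \frac{77}{377}} = \frac{263}{\left(-6 - -294\right) + \frac{77}{377}} = \frac{263}{\left(-6 + 294\right) + \frac{77}{377}} = \frac{263}{288 + \frac{77}{377}} = \frac{263}{\frac{108653}{377}} = 263 \cdot \frac{377}{108653} = \frac{99151}{108653}$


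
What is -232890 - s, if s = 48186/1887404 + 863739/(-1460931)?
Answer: -107026940643070995/459561168854 ≈ -2.3289e+5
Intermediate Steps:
s = -259971337065/459561168854 (s = 48186*(1/1887404) + 863739*(-1/1460931) = 24093/943702 - 287913/486977 = -259971337065/459561168854 ≈ -0.56569)
-232890 - s = -232890 - 1*(-259971337065/459561168854) = -232890 + 259971337065/459561168854 = -107026940643070995/459561168854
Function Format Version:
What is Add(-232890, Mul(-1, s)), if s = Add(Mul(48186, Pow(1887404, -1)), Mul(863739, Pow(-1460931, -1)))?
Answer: Rational(-107026940643070995, 459561168854) ≈ -2.3289e+5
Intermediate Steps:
s = Rational(-259971337065, 459561168854) (s = Add(Mul(48186, Rational(1, 1887404)), Mul(863739, Rational(-1, 1460931))) = Add(Rational(24093, 943702), Rational(-287913, 486977)) = Rational(-259971337065, 459561168854) ≈ -0.56569)
Add(-232890, Mul(-1, s)) = Add(-232890, Mul(-1, Rational(-259971337065, 459561168854))) = Add(-232890, Rational(259971337065, 459561168854)) = Rational(-107026940643070995, 459561168854)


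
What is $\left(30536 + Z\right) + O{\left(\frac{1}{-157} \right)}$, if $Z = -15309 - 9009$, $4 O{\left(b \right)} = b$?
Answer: $\frac{3904903}{628} \approx 6218.0$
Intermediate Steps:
$O{\left(b \right)} = \frac{b}{4}$
$Z = -24318$
$\left(30536 + Z\right) + O{\left(\frac{1}{-157} \right)} = \left(30536 - 24318\right) + \frac{1}{4 \left(-157\right)} = 6218 + \frac{1}{4} \left(- \frac{1}{157}\right) = 6218 - \frac{1}{628} = \frac{3904903}{628}$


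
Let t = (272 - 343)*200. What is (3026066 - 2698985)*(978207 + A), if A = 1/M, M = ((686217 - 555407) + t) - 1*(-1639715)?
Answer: 561941318835403356/1756325 ≈ 3.1995e+11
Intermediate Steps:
t = -14200 (t = -71*200 = -14200)
M = 1756325 (M = ((686217 - 555407) - 14200) - 1*(-1639715) = (130810 - 14200) + 1639715 = 116610 + 1639715 = 1756325)
A = 1/1756325 ≈ 5.6937e-7
(3026066 - 2698985)*(978207 + A) = (3026066 - 2698985)*(978207 + 1/1756325) = 327081*(1718049409276/1756325) = 561941318835403356/1756325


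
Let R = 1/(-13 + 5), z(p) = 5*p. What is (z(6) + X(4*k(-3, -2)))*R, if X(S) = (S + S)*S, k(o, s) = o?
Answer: -159/4 ≈ -39.750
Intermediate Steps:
X(S) = 2*S² (X(S) = (2*S)*S = 2*S²)
R = -⅛ (R = 1/(-8) = -⅛ ≈ -0.12500)
(z(6) + X(4*k(-3, -2)))*R = (5*6 + 2*(4*(-3))²)*(-⅛) = (30 + 2*(-12)²)*(-⅛) = (30 + 2*144)*(-⅛) = (30 + 288)*(-⅛) = 318*(-⅛) = -159/4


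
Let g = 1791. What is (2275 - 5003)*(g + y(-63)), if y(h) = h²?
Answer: -15713280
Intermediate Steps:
(2275 - 5003)*(g + y(-63)) = (2275 - 5003)*(1791 + (-63)²) = -2728*(1791 + 3969) = -2728*5760 = -15713280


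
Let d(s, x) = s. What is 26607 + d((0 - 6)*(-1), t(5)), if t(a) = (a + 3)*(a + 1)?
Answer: 26613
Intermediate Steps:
t(a) = (1 + a)*(3 + a) (t(a) = (3 + a)*(1 + a) = (1 + a)*(3 + a))
26607 + d((0 - 6)*(-1), t(5)) = 26607 + (0 - 6)*(-1) = 26607 - 6*(-1) = 26607 + 6 = 26613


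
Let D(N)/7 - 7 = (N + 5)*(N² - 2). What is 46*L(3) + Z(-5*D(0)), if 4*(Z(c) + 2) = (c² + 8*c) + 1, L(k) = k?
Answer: 6205/2 ≈ 3102.5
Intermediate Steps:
D(N) = 49 + 7*(-2 + N²)*(5 + N) (D(N) = 49 + 7*((N + 5)*(N² - 2)) = 49 + 7*((5 + N)*(-2 + N²)) = 49 + 7*((-2 + N²)*(5 + N)) = 49 + 7*(-2 + N²)*(5 + N))
Z(c) = -7/4 + 2*c + c²/4 (Z(c) = -2 + ((c² + 8*c) + 1)/4 = -2 + (1 + c² + 8*c)/4 = -2 + (¼ + 2*c + c²/4) = -7/4 + 2*c + c²/4)
46*L(3) + Z(-5*D(0)) = 46*3 + (-7/4 + 2*(-5*(-21 - 14*0 + 7*0³ + 35*0²)) + (-5*(-21 - 14*0 + 7*0³ + 35*0²))²/4) = 138 + (-7/4 + 2*(-5*(-21 + 0 + 7*0 + 35*0)) + (-5*(-21 + 0 + 7*0 + 35*0))²/4) = 138 + (-7/4 + 2*(-5*(-21 + 0 + 0 + 0)) + (-5*(-21 + 0 + 0 + 0))²/4) = 138 + (-7/4 + 2*(-5*(-21)) + (-5*(-21))²/4) = 138 + (-7/4 + 2*105 + (¼)*105²) = 138 + (-7/4 + 210 + (¼)*11025) = 138 + (-7/4 + 210 + 11025/4) = 138 + 5929/2 = 6205/2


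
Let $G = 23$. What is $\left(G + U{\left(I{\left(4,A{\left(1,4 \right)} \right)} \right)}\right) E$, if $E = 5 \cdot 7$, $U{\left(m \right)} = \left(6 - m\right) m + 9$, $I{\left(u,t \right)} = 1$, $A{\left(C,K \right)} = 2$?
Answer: $1295$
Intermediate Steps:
$U{\left(m \right)} = 9 + m \left(6 - m\right)$ ($U{\left(m \right)} = m \left(6 - m\right) + 9 = 9 + m \left(6 - m\right)$)
$E = 35$
$\left(G + U{\left(I{\left(4,A{\left(1,4 \right)} \right)} \right)}\right) E = \left(23 + \left(9 - 1^{2} + 6 \cdot 1\right)\right) 35 = \left(23 + \left(9 - 1 + 6\right)\right) 35 = \left(23 + 14\right) 35 = 37 \cdot 35 = 1295$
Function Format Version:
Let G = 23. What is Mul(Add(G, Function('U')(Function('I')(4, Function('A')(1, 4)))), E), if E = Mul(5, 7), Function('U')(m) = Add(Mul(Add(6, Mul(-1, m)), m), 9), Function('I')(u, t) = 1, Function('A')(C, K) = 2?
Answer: 1295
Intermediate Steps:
Function('U')(m) = Add(9, Mul(m, Add(6, Mul(-1, m)))) (Function('U')(m) = Add(Mul(m, Add(6, Mul(-1, m))), 9) = Add(9, Mul(m, Add(6, Mul(-1, m)))))
E = 35
Mul(Add(G, Function('U')(Function('I')(4, Function('A')(1, 4)))), E) = Mul(Add(23, Add(9, Mul(-1, Pow(1, 2)), Mul(6, 1))), 35) = Mul(Add(23, Add(9, Mul(-1, 1), 6)), 35) = Mul(Add(23, Add(9, -1, 6)), 35) = Mul(Add(23, 14), 35) = Mul(37, 35) = 1295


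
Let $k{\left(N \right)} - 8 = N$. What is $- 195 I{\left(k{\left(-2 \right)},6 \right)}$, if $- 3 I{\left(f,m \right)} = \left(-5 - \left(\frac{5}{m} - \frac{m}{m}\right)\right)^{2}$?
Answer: $\frac{54665}{36} \approx 1518.5$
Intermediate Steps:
$k{\left(N \right)} = 8 + N$
$I{\left(f,m \right)} = - \frac{\left(-4 - \frac{5}{m}\right)^{2}}{3}$ ($I{\left(f,m \right)} = - \frac{\left(-5 - \left(\frac{5}{m} - \frac{m}{m}\right)\right)^{2}}{3} = - \frac{\left(-5 + \left(- \frac{5}{m} + 1\right)\right)^{2}}{3} = - \frac{\left(-5 + \left(1 - \frac{5}{m}\right)\right)^{2}}{3} = - \frac{\left(-4 - \frac{5}{m}\right)^{2}}{3}$)
$- 195 I{\left(k{\left(-2 \right)},6 \right)} = - 195 \left(- \frac{\left(5 + 4 \cdot 6\right)^{2}}{3 \cdot 36}\right) = - 195 \left(\left(- \frac{1}{3}\right) \frac{1}{36} \left(5 + 24\right)^{2}\right) = - 195 \left(\left(- \frac{1}{3}\right) \frac{1}{36} \cdot 29^{2}\right) = - 195 \left(\left(- \frac{1}{3}\right) \frac{1}{36} \cdot 841\right) = \left(-195\right) \left(- \frac{841}{108}\right) = \frac{54665}{36}$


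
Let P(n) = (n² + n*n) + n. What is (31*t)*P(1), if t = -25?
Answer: -2325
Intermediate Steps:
P(n) = n + 2*n² (P(n) = (n² + n²) + n = 2*n² + n = n + 2*n²)
(31*t)*P(1) = (31*(-25))*(1*(1 + 2*1)) = -775*(1 + 2) = -775*3 = -2325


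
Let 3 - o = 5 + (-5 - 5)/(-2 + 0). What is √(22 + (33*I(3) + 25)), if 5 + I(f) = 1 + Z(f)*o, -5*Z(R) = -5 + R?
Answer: I*√4435/5 ≈ 13.319*I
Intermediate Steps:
Z(R) = 1 - R/5 (Z(R) = -(-5 + R)/5 = 1 - R/5)
o = -7 (o = 3 - (5 + (-5 - 5)/(-2 + 0)) = 3 - (5 - 10/(-2)) = 3 - (5 - 10*(-½)) = 3 - (5 + 5) = 3 - 1*10 = 3 - 10 = -7)
I(f) = -11 + 7*f/5 (I(f) = -5 + (1 + (1 - f/5)*(-7)) = -5 + (1 + (-7 + 7*f/5)) = -5 + (-6 + 7*f/5) = -11 + 7*f/5)
√(22 + (33*I(3) + 25)) = √(22 + (33*(-11 + (7/5)*3) + 25)) = √(22 + (33*(-11 + 21/5) + 25)) = √(22 + (33*(-34/5) + 25)) = √(22 + (-1122/5 + 25)) = √(22 - 997/5) = √(-887/5) = I*√4435/5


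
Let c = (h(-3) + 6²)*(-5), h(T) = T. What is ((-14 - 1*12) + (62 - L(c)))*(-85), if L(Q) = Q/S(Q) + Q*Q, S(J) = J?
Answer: 2311150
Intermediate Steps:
c = -165 (c = (-3 + 6²)*(-5) = (-3 + 36)*(-5) = 33*(-5) = -165)
L(Q) = 1 + Q² (L(Q) = Q/Q + Q*Q = 1 + Q²)
((-14 - 1*12) + (62 - L(c)))*(-85) = ((-14 - 1*12) + (62 - (1 + (-165)²)))*(-85) = ((-14 - 12) + (62 - (1 + 27225)))*(-85) = (-26 + (62 - 1*27226))*(-85) = (-26 + (62 - 27226))*(-85) = (-26 - 27164)*(-85) = -27190*(-85) = 2311150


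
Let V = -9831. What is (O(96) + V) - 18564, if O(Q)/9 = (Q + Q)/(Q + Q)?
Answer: -28386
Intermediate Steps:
O(Q) = 9 (O(Q) = 9*((Q + Q)/(Q + Q)) = 9*((2*Q)/((2*Q))) = 9*((2*Q)*(1/(2*Q))) = 9*1 = 9)
(O(96) + V) - 18564 = (9 - 9831) - 18564 = -9822 - 18564 = -28386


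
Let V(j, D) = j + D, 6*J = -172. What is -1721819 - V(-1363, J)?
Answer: -5161282/3 ≈ -1.7204e+6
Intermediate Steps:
J = -86/3 (J = (⅙)*(-172) = -86/3 ≈ -28.667)
V(j, D) = D + j
-1721819 - V(-1363, J) = -1721819 - (-86/3 - 1363) = -1721819 - 1*(-4175/3) = -1721819 + 4175/3 = -5161282/3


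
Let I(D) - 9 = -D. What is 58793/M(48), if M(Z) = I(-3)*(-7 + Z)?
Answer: 58793/492 ≈ 119.50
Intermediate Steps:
I(D) = 9 - D
M(Z) = -84 + 12*Z (M(Z) = (9 - 1*(-3))*(-7 + Z) = (9 + 3)*(-7 + Z) = 12*(-7 + Z) = -84 + 12*Z)
58793/M(48) = 58793/(-84 + 12*48) = 58793/(-84 + 576) = 58793/492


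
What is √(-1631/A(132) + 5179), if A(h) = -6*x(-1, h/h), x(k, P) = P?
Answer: √196230/6 ≈ 73.830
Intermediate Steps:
A(h) = -6 (A(h) = -6*h/h = -6*1 = -6)
√(-1631/A(132) + 5179) = √(-1631/(-6) + 5179) = √(-1631*(-⅙) + 5179) = √(1631/6 + 5179) = √(32705/6) = √196230/6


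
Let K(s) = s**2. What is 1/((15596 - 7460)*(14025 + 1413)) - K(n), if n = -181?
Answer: -4114898491247/125603568 ≈ -32761.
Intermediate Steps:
1/((15596 - 7460)*(14025 + 1413)) - K(n) = 1/((15596 - 7460)*(14025 + 1413)) - 1*(-181)**2 = 1/(8136*15438) - 1*32761 = 1/125603568 - 32761 = -4114898491247/125603568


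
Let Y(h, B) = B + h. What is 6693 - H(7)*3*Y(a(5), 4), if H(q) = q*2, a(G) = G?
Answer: 6315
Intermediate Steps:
H(q) = 2*q
6693 - H(7)*3*Y(a(5), 4) = 6693 - (2*7)*3*(4 + 5) = 6693 - 14*3*9 = 6693 - 42*9 = 6693 - 1*378 = 6693 - 378 = 6315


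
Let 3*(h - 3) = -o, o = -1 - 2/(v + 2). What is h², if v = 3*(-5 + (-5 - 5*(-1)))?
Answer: 16384/1521 ≈ 10.772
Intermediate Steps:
v = -15 (v = 3*(-5 + (-5 + 5)) = 3*(-5 + 0) = 3*(-5) = -15)
o = -11/13 (o = -1 - 2/(-15 + 2) = -1 - 2/(-13) = -1 - 2*(-1/13) = -1 + 2/13 = -11/13 ≈ -0.84615)
h = 128/39 (h = 3 + (-1*(-11/13))/3 = 3 + (⅓)*(11/13) = 3 + 11/39 = 128/39 ≈ 3.2821)
h² = (128/39)² = 16384/1521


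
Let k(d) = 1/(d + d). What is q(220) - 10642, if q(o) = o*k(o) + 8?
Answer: -21267/2 ≈ -10634.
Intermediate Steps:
k(d) = 1/(2*d)
q(o) = 17/2 (q(o) = o*(1/(2*o)) + 8 = 1/2 + 8 = 17/2)
q(220) - 10642 = 17/2 - 10642 = -21267/2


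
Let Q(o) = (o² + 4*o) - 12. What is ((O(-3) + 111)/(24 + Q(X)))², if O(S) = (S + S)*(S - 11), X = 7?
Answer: 38025/7921 ≈ 4.8005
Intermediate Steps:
O(S) = 2*S*(-11 + S) (O(S) = (2*S)*(-11 + S) = 2*S*(-11 + S))
Q(o) = -12 + o² + 4*o
((O(-3) + 111)/(24 + Q(X)))² = ((2*(-3)*(-11 - 3) + 111)/(24 + (-12 + 7² + 4*7)))² = ((2*(-3)*(-14) + 111)/(24 + (-12 + 49 + 28)))² = ((84 + 111)/(24 + 65))² = (195/89)² = 38025/7921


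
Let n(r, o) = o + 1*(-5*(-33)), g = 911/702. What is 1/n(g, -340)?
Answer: -1/175 ≈ -0.0057143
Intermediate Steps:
g = 911/702 (g = 911*(1/702) = 911/702 ≈ 1.2977)
n(r, o) = 165 + o (n(r, o) = o + 1*165 = o + 165 = 165 + o)
1/n(g, -340) = 1/(165 - 340) = 1/(-175) = -1/175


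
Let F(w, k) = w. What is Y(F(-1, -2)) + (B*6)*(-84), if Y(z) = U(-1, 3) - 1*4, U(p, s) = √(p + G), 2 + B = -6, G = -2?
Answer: 4028 + I*√3 ≈ 4028.0 + 1.732*I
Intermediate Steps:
B = -8 (B = -2 - 6 = -8)
U(p, s) = √(-2 + p) (U(p, s) = √(p - 2) = √(-2 + p))
Y(z) = -4 + I*√3 (Y(z) = √(-2 - 1) - 1*4 = √(-3) - 4 = I*√3 - 4 = -4 + I*√3)
Y(F(-1, -2)) + (B*6)*(-84) = (-4 + I*√3) - 8*6*(-84) = (-4 + I*√3) - 48*(-84) = (-4 + I*√3) + 4032 = 4028 + I*√3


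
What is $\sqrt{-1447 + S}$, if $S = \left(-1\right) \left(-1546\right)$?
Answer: $3 \sqrt{11} \approx 9.9499$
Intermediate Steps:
$S = 1546$
$\sqrt{-1447 + S} = \sqrt{-1447 + 1546} = \sqrt{99} = 3 \sqrt{11}$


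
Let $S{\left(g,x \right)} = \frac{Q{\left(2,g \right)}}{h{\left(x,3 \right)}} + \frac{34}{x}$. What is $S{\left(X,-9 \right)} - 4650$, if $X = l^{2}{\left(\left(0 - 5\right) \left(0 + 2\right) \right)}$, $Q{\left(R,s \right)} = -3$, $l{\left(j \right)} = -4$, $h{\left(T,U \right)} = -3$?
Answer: $- \frac{41875}{9} \approx -4652.8$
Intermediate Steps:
$X = 16$ ($X = \left(-4\right)^{2} = 16$)
$S{\left(g,x \right)} = 1 + \frac{34}{x}$ ($S{\left(g,x \right)} = - \frac{3}{-3} + \frac{34}{x} = \left(-3\right) \left(- \frac{1}{3}\right) + \frac{34}{x} = 1 + \frac{34}{x}$)
$S{\left(X,-9 \right)} - 4650 = \frac{34 - 9}{-9} - 4650 = \left(- \frac{1}{9}\right) 25 - 4650 = - \frac{25}{9} - 4650 = - \frac{41875}{9}$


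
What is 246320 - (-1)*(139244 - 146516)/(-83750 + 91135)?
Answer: 1819065928/7385 ≈ 2.4632e+5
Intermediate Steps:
246320 - (-1)*(139244 - 146516)/(-83750 + 91135) = 246320 - (-1)*(-7272/7385) = 246320 - (-1)*(-7272*1/7385) = 246320 - (-1)*(-7272)/7385 = 246320 - 1*7272/7385 = 246320 - 7272/7385 = 1819065928/7385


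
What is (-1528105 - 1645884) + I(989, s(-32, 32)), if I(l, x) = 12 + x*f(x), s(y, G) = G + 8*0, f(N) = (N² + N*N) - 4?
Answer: -3108569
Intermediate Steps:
f(N) = -4 + 2*N² (f(N) = (N² + N²) - 4 = 2*N² - 4 = -4 + 2*N²)
s(y, G) = G (s(y, G) = G + 0 = G)
I(l, x) = 12 + x*(-4 + 2*x²)
(-1528105 - 1645884) + I(989, s(-32, 32)) = (-1528105 - 1645884) + (12 + 2*32*(-2 + 32²)) = -3173989 + (12 + 2*32*(-2 + 1024)) = -3173989 + (12 + 2*32*1022) = -3173989 + (12 + 65408) = -3173989 + 65420 = -3108569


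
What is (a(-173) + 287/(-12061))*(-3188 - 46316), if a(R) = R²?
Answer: -2552803757504/1723 ≈ -1.4816e+9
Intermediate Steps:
(a(-173) + 287/(-12061))*(-3188 - 46316) = ((-173)² + 287/(-12061))*(-3188 - 46316) = (29929 + 287*(-1/12061))*(-49504) = (29929 - 41/1723)*(-49504) = (51567626/1723)*(-49504) = -2552803757504/1723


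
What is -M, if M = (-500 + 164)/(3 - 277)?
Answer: -168/137 ≈ -1.2263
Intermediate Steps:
M = 168/137 (M = -336/(-274) = -336*(-1/274) = 168/137 ≈ 1.2263)
-M = -1*168/137 = -168/137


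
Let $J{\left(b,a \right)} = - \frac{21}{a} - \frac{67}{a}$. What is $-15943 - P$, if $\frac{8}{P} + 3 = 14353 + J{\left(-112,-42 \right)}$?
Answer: $- \frac{2402562355}{150697} \approx -15943.0$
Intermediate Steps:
$J{\left(b,a \right)} = - \frac{88}{a}$
$P = \frac{84}{150697}$ ($P = \frac{8}{-3 + \left(14353 - \frac{88}{-42}\right)} = \frac{8}{-3 + \left(14353 - - \frac{44}{21}\right)} = \frac{8}{-3 + \left(14353 + \frac{44}{21}\right)} = \frac{8}{-3 + \frac{301457}{21}} = \frac{8}{\frac{301394}{21}} = 8 \cdot \frac{21}{301394} = \frac{84}{150697} \approx 0.00055741$)
$-15943 - P = -15943 - \frac{84}{150697} = - \frac{2402562355}{150697}$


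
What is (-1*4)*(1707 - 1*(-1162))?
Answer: -11476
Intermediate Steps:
(-1*4)*(1707 - 1*(-1162)) = -4*(1707 + 1162) = -4*2869 = -11476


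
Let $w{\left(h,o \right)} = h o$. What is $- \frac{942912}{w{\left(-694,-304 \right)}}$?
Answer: $- \frac{29466}{6593} \approx -4.4693$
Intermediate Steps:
$- \frac{942912}{w{\left(-694,-304 \right)}} = - \frac{942912}{\left(-694\right) \left(-304\right)} = - \frac{942912}{210976} = \left(-942912\right) \frac{1}{210976} = - \frac{29466}{6593}$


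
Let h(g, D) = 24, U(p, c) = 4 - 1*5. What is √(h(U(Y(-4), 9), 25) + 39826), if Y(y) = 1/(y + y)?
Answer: 5*√1594 ≈ 199.62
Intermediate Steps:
Y(y) = 1/(2*y)
U(p, c) = -1 (U(p, c) = 4 - 5 = -1)
√(h(U(Y(-4), 9), 25) + 39826) = √(24 + 39826) = √39850 = 5*√1594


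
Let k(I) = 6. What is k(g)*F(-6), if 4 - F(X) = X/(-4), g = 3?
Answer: 15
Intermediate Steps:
F(X) = 4 + X/4 (F(X) = 4 - X/(-4) = 4 - X*(-1)/4 = 4 - (-1)*X/4 = 4 + X/4)
k(g)*F(-6) = 6*(4 + (1/4)*(-6)) = 6*(4 - 3/2) = 6*(5/2) = 15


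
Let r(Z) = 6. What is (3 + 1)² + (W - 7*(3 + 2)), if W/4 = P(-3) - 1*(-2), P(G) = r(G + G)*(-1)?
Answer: -35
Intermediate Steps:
P(G) = -6 (P(G) = 6*(-1) = -6)
W = -16 (W = 4*(-6 - 1*(-2)) = 4*(-6 + 2) = 4*(-4) = -16)
(3 + 1)² + (W - 7*(3 + 2)) = (3 + 1)² + (-16 - 7*(3 + 2)) = 4² + (-16 - 7*5) = 16 + (-16 - 35) = 16 - 51 = -35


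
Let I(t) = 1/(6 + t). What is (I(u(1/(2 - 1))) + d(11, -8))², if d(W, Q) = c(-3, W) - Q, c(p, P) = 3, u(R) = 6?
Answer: 17689/144 ≈ 122.84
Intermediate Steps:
d(W, Q) = 3 - Q
(I(u(1/(2 - 1))) + d(11, -8))² = (1/(6 + 6) + (3 - 1*(-8)))² = (1/12 + (3 + 8))² = (1/12 + 11)² = (133/12)² = 17689/144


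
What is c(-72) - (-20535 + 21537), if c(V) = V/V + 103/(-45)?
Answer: -45148/45 ≈ -1003.3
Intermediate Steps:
c(V) = -58/45 (c(V) = 1 + 103*(-1/45) = 1 - 103/45 = -58/45)
c(-72) - (-20535 + 21537) = -58/45 - (-20535 + 21537) = -58/45 - 1*1002 = -58/45 - 1002 = -45148/45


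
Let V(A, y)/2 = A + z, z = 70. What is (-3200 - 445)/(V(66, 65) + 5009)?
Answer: -3645/5281 ≈ -0.69021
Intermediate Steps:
V(A, y) = 140 + 2*A (V(A, y) = 2*(A + 70) = 2*(70 + A) = 140 + 2*A)
(-3200 - 445)/(V(66, 65) + 5009) = (-3200 - 445)/((140 + 2*66) + 5009) = -3645/((140 + 132) + 5009) = -3645/(272 + 5009) = -3645/5281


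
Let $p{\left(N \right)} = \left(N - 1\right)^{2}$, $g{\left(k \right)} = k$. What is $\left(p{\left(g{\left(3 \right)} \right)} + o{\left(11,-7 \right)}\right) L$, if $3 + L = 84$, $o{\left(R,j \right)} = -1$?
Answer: $243$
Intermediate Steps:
$L = 81$ ($L = -3 + 84 = 81$)
$p{\left(N \right)} = \left(-1 + N\right)^{2}$
$\left(p{\left(g{\left(3 \right)} \right)} + o{\left(11,-7 \right)}\right) L = \left(\left(-1 + 3\right)^{2} - 1\right) 81 = \left(2^{2} - 1\right) 81 = \left(4 - 1\right) 81 = 3 \cdot 81 = 243$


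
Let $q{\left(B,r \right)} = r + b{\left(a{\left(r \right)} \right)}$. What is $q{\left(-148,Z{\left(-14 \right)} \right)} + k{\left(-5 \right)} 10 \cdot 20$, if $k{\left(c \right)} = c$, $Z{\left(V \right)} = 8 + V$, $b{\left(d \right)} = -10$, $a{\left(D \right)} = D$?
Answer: $-1016$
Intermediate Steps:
$q{\left(B,r \right)} = -10 + r$ ($q{\left(B,r \right)} = r - 10 = -10 + r$)
$q{\left(-148,Z{\left(-14 \right)} \right)} + k{\left(-5 \right)} 10 \cdot 20 = \left(-10 + \left(8 - 14\right)\right) + \left(-5\right) 10 \cdot 20 = \left(-10 - 6\right) - 1000 = -16 - 1000 = -1016$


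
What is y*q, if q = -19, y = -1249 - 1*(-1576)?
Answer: -6213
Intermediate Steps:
y = 327 (y = -1249 + 1576 = 327)
y*q = 327*(-19) = -6213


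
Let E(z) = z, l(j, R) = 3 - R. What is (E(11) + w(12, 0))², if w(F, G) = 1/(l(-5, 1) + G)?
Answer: 529/4 ≈ 132.25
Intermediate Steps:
w(F, G) = 1/(2 + G) (w(F, G) = 1/((3 - 1*1) + G) = 1/((3 - 1) + G) = 1/(2 + G))
(E(11) + w(12, 0))² = (11 + 1/(2 + 0))² = (11 + 1/2)² = (11 + ½)² = (23/2)² = 529/4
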